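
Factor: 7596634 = 2^1*3798317^1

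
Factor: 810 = 2^1*3^4*5^1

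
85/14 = 6 + 1/14 ≈ 6.07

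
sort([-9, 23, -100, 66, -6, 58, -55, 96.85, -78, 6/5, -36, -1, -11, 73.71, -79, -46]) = [-100, -79, -78, -55, -46, -36, -11, -9, -6, -1, 6/5, 23, 58, 66, 73.71, 96.85]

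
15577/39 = 399 + 16/39 ≈ 399.41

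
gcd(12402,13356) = 954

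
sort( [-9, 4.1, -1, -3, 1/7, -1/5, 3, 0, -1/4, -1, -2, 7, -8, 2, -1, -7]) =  [-9, -8, -7, -3, -2, -1, -1, -1, -1/4, -1/5, 0, 1/7, 2, 3, 4.1, 7]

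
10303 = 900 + 9403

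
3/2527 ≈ 0.00119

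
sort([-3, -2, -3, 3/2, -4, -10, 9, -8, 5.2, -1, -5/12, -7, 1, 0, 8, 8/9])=[-10, -8, -7, -4, -3, -3, -2, -1, -5/12, 0, 8/9, 1, 3/2, 5.2, 8, 9]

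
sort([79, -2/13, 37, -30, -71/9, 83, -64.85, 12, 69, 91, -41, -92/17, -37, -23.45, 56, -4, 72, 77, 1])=[-64.85, -41, -37, -30, -23.45, -71/9, -92/17, -4, -2/13, 1, 12, 37, 56, 69, 72, 77, 79, 83, 91]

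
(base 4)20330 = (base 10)572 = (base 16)23c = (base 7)1445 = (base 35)gc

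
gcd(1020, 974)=2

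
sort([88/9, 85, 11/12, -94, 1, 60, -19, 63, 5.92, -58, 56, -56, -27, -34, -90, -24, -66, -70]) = [-94, -90, -70, -66, -58, -56, -34, -27, -24, -19, 11/12, 1, 5.92, 88/9, 56, 60, 63, 85]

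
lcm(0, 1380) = 0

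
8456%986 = 568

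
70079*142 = 9951218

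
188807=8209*23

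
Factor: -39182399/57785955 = -1*3^(-1)*5^(-1)*17^1*1151^(-1)*1153^1*1999^1*3347^(-1)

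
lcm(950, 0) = 0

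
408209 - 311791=96418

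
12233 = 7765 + 4468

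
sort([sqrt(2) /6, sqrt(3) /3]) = [sqrt(2) /6, sqrt(3) /3]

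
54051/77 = 701 + 74/77 ≈ 701.96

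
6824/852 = 1706/213 ≈ 8.01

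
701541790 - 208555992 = 492985798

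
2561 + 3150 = 5711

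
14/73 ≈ 0.192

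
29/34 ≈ 0.853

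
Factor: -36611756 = -1*2^2*163^1*233^1*241^1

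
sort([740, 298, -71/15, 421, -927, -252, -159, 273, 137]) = [-927, -252, -159, -71/15, 137, 273, 298, 421, 740]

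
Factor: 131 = 131^1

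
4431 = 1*4431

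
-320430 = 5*(-64086)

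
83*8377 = 695291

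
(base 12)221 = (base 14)185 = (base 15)15d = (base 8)471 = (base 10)313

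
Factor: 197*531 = 3^2*59^1*197^1 = 104607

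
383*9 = 3447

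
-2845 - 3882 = -6727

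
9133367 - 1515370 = 7617997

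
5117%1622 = 251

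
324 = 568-244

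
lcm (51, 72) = 1224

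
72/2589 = 24/863 ≈ 0.0278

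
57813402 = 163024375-105210973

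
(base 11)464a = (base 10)6104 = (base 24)ae8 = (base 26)90k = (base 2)1011111011000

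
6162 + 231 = 6393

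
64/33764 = 16/8441 ≈ 0.00190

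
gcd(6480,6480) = 6480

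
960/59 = 16 + 16/59 ≈ 16.27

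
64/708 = 16/177 ≈ 0.0904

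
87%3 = 0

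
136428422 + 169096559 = 305524981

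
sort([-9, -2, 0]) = [-9, -2, 0]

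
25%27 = 25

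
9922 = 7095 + 2827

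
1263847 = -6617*(-191)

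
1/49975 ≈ 0.0000200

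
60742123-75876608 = -15134485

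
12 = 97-85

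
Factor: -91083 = -1*3^1*97^1*313^1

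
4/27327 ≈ 0.000146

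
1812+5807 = 7619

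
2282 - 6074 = -3792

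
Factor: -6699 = -1*3^1*7^1*11^1*29^1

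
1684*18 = 30312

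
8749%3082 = 2585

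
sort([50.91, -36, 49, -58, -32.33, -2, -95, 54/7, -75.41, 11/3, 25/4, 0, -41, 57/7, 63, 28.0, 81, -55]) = [-95, -75.41, -58, -55, -41, -36, -32.33, -2, 0, 11/3, 25/4, 54/7, 57/7, 28.0, 49, 50.91, 63, 81]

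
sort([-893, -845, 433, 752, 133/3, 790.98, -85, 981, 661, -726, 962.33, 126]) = [-893, -845, -726, -85, 133/3, 126, 433, 661, 752, 790.98, 962.33, 981]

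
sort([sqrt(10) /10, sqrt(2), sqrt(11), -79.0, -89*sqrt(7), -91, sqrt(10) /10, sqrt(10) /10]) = [-89*sqrt(7), -91, -79.0, sqrt(10) /10, sqrt(10) /10, sqrt(10) /10, sqrt(2), sqrt(11)]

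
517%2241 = 517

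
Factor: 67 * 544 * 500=2^7 * 5^3 * 17^1 * 67^1=18224000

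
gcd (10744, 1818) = 2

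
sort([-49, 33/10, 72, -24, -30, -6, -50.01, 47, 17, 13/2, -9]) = [-50.01, -49, -30, -24, -9, -6, 33/10, 13/2, 17, 47, 72]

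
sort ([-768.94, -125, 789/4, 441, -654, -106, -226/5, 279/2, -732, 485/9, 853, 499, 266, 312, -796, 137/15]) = [-796, -768.94, -732, -654, -125, -106, -226/5, 137/15, 485/9, 279/2, 789/4, 266, 312, 441, 499, 853]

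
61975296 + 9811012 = 71786308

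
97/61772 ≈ 0.00157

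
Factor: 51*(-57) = -1*3^2*17^1*19^1 = -2907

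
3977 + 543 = 4520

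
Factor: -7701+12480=3^4 * 59^1=4779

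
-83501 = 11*(-7591)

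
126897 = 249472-122575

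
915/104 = 8 + 83/104≈8.80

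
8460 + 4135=12595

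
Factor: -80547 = -1*3^1*26849^1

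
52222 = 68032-15810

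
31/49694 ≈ 0.000624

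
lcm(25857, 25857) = 25857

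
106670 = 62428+44242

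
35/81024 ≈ 0.000432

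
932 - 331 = 601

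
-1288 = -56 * 23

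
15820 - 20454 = -4634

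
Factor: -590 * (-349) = 2^1 * 5^1 * 59^1 * 349^1 = 205910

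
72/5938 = 36/2969 ≈ 0.0121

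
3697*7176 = 26529672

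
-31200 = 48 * (-650)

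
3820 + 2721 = 6541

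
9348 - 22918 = -13570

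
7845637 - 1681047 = 6164590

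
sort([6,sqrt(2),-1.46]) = [-1.46,sqrt(2),6]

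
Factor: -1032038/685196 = -1*2^ (-1)*7^2*10531^1*171299^ (-1) = -516019/342598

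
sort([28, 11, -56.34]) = [-56.34, 11, 28]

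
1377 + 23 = 1400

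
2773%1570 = 1203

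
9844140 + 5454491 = 15298631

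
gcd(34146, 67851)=63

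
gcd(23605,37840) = 5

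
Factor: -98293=-1*13^1*7561^1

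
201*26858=5398458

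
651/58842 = 31/2802 ≈ 0.0111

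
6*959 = 5754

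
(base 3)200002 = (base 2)111101000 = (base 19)16d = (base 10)488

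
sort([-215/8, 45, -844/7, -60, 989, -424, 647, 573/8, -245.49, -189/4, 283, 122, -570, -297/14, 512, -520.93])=[-570, -520.93, -424, -245.49, -844/7, -60, -189/4, -215/8, -297/14, 45, 573/8, 122, 283, 512, 647, 989]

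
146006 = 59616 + 86390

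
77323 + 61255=138578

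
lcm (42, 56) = 168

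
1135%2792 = 1135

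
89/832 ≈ 0.107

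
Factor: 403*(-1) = -1*13^1*31^1 = -403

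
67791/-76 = -891 - 75/76 ≈ -891.99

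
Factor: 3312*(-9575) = -1*2^4*3^2*5^2*23^1*383^1 = -31712400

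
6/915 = 2/305 ≈ 0.00656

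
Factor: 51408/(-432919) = -1*2^4*3^3*7^1*17^1*41^(-1)*10559^(-1)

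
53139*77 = 4091703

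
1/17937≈0.0000558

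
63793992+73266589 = 137060581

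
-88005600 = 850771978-938777578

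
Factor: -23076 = -1 * 2^2 * 3^2 * 641^1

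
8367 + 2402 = 10769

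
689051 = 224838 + 464213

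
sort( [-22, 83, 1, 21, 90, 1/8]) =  [-22, 1/8, 1, 21, 83, 90]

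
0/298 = 0 = 0.00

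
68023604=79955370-11931766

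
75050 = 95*790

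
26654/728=36 + 223/364 ≈ 36.61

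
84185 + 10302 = 94487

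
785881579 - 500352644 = 285528935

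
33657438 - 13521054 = 20136384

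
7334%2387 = 173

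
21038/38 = 10519/19 ≈ 553.63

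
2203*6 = 13218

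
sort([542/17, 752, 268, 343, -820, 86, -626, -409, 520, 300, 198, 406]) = [-820, -626, -409, 542/17, 86, 198, 268, 300, 343, 406, 520, 752]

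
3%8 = 3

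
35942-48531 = -12589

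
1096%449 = 198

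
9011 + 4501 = 13512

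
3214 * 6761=21729854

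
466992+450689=917681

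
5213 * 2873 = 14976949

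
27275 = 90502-63227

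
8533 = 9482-949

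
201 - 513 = -312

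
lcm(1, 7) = 7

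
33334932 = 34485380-1150448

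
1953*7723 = 15083019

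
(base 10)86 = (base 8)126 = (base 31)2o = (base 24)3e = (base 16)56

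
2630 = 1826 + 804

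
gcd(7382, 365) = 1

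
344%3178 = 344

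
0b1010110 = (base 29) 2s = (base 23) 3h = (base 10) 86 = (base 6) 222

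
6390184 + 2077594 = 8467778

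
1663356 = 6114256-4450900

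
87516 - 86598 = 918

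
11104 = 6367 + 4737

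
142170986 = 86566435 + 55604551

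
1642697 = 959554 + 683143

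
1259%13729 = 1259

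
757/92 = 8+21/92 ≈ 8.23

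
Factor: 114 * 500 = 2^3 * 3^1 * 5^3 * 19^1 = 57000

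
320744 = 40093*8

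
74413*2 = 148826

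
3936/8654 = 1968/4327 ≈ 0.455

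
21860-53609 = -31749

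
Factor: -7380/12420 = -1 * 3^(-1) * 23^(-1) * 41^1 = -41/69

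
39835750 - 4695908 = 35139842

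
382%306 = 76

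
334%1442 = 334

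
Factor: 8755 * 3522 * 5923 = 2^1 * 3^1 * 5^1 * 17^1 * 103^1 * 587^1 * 5923^1 = 182636356530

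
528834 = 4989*106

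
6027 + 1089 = 7116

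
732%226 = 54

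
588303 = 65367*9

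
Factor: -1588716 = -1 * 2^2 * 3^2 * 44131^1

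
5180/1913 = 2 + 1354/1913 ≈ 2.71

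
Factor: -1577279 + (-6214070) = -1*19^1*37^1*11083^1 = -7791349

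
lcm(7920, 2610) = 229680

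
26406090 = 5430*4863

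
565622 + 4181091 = 4746713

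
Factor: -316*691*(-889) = 2^2*7^1*79^1*127^1*691^1 = 194118484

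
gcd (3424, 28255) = 1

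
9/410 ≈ 0.0220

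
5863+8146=14009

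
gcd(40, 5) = 5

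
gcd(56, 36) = 4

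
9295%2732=1099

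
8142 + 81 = 8223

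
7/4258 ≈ 0.00164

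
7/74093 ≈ 0.0000945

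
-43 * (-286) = 12298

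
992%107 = 29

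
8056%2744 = 2568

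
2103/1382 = 1+721/1382 ≈ 1.52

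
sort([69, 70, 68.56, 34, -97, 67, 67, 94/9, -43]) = [-97, -43, 94/9, 34, 67, 67, 68.56, 69, 70]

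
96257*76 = 7315532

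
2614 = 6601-3987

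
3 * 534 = 1602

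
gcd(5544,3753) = 9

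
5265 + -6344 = -1079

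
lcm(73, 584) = 584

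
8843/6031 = 1 + 76/163 ≈ 1.47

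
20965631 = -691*(-30341)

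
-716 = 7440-8156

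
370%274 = 96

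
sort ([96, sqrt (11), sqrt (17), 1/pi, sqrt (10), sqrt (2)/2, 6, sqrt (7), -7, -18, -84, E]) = [-84, -18, -7, 1/pi, sqrt (2)/2, sqrt (7), E, sqrt (10), sqrt (11), sqrt (17), 6, 96]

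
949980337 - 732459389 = 217520948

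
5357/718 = 7 + 331/718 ≈ 7.46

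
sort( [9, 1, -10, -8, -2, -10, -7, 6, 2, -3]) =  [-10, -10, -8, -7, -3, -2, 1, 2, 6, 9]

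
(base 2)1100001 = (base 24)41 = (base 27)3g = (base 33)2v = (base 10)97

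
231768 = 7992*29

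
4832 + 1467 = 6299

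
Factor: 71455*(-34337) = -1*5^1*31^1*461^1*34337^1 = -2453550335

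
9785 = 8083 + 1702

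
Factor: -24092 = -1*2^2*19^1*317^1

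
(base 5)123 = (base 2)100110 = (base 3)1102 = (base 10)38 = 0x26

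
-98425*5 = -492125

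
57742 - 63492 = -5750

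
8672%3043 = 2586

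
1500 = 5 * 300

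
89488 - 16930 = 72558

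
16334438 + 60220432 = 76554870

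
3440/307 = 11 + 63/307 ≈ 11.21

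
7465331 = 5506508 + 1958823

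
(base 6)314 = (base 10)118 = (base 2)1110110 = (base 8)166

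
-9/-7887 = 3/2629 ≈ 0.00114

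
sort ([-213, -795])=[-795, -213]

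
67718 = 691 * 98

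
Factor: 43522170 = 2^1*3^1*5^1*1450739^1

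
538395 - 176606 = 361789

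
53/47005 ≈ 0.00113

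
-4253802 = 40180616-44434418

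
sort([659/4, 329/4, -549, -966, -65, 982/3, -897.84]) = [-966, -897.84, -549, -65, 329/4, 659/4, 982/3]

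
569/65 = 8 + 49/65≈8.75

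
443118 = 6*73853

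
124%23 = 9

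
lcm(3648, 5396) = 259008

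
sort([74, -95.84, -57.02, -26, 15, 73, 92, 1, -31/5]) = [-95.84, -57.02, -26, -31/5, 1, 15, 73, 74, 92]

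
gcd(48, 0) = 48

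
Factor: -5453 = -1*7^1*19^1*41^1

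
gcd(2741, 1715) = 1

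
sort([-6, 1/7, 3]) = [-6, 1/7, 3]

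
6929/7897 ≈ 0.877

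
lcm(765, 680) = 6120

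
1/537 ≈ 0.00186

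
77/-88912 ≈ -0.000866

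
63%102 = 63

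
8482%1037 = 186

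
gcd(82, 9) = 1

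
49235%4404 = 791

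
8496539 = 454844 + 8041695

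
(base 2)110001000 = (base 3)112112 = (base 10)392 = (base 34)bi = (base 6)1452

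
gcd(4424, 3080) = 56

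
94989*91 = 8643999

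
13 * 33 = 429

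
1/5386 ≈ 0.000186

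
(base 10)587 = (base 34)h9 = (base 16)24b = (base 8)1113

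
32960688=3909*8432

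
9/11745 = 1/1305 ≈ 0.000766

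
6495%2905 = 685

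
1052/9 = 116 + 8/9 ≈ 116.89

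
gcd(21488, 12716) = 68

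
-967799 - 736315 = -1704114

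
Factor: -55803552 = -1 * 2^5 * 3^1 * 7^2 * 11863^1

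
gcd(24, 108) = 12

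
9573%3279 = 3015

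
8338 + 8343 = 16681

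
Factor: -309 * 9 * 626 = -1 * 2^1 * 3^3 * 103^1 * 313^1 = -1740906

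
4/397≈0.0101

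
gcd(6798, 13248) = 6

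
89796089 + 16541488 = 106337577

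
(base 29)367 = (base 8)5220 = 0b101010010000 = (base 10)2704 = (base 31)2p7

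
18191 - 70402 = -52211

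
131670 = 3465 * 38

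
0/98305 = 0 = 0.00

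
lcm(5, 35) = 35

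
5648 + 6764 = 12412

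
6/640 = 3/320 ≈ 0.00938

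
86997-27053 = 59944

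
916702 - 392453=524249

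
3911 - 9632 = -5721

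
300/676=75/169 ≈ 0.444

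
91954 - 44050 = 47904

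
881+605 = 1486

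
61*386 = 23546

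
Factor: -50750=-1 * 2^1 * 5^3 * 7^1 * 29^1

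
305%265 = 40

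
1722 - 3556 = -1834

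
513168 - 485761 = 27407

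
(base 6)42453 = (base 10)5793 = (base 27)7pf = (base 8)13241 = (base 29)6pm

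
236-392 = -156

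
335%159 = 17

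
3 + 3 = 6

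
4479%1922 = 635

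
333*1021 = 339993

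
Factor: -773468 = -1*2^2*193367^1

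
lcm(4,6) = 12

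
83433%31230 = 20973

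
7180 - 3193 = 3987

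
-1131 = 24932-26063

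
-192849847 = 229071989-421921836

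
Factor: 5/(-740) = -1*2^(-2)*37^(-1) = -1/148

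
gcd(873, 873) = 873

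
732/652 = 183/163 ≈ 1.12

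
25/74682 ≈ 0.000335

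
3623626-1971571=1652055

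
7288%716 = 128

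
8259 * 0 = 0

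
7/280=1/40=0.025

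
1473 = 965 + 508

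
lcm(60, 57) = 1140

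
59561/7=8508 + 5/7 ≈ 8508.71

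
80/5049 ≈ 0.0158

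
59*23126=1364434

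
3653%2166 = 1487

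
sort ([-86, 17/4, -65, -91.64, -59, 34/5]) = [-91.64, -86, -65, -59, 17/4, 34/5]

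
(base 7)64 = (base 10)46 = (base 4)232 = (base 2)101110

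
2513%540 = 353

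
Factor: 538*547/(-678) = -1*3^(-1)*113^(-1)*269^1*547^1 = -147143/339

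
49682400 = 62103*800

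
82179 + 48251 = 130430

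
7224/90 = 1204/15 ≈ 80.27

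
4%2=0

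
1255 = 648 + 607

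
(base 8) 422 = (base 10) 274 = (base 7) 541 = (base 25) ao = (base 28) 9m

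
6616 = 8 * 827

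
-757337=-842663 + 85326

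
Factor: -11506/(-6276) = 2^(-1) * 3^(-1) * 11^1 = 11/6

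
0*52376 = 0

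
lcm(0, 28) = 0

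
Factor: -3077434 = -1 * 2^1 * 103^1 * 14939^1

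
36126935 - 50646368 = -14519433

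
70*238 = 16660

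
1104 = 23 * 48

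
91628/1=91628=91628.00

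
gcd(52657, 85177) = 1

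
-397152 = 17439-414591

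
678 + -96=582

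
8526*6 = 51156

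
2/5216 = 1/2608≈0.000383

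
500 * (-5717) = -2858500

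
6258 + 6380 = 12638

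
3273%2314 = 959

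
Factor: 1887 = 3^1 * 17^1 * 37^1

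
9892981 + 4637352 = 14530333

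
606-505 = 101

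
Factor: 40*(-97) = -1*2^3*5^1*97^1 = -3880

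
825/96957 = 275/32319 ≈ 0.00851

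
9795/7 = 1399 + 2/7≈1399.29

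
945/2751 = 45/131 ≈ 0.344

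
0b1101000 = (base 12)88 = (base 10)104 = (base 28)3k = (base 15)6e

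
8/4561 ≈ 0.00175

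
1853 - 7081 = -5228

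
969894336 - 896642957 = 73251379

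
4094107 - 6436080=-2341973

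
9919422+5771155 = 15690577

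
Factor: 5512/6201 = 2^3*3^(-2) = 8/9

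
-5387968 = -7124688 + 1736720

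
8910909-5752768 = 3158141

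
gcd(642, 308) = 2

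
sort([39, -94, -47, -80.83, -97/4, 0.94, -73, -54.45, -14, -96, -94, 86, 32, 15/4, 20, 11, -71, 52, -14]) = [-96, -94, -94, -80.83, -73, -71, -54.45, -47, -97/4, -14, -14, 0.94, 15/4, 11, 20, 32, 39, 52, 86]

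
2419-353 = 2066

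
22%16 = 6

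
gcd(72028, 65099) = 1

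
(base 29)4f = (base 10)131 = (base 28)4j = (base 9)155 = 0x83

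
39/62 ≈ 0.629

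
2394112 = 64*37408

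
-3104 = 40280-43384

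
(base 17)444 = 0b10011001100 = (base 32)16c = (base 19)37c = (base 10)1228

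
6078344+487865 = 6566209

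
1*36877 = 36877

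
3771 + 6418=10189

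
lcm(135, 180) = 540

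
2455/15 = 163 + 2/3 ≈ 163.67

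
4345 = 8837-4492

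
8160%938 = 656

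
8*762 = 6096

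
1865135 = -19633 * (-95) 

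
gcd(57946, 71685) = 1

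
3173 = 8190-5017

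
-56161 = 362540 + -418701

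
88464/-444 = -199 - 9/37≈-199.24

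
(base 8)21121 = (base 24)f61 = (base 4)2021101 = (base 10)8785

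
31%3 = 1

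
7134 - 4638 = 2496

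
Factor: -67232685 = -1*3^1*5^1*13^1*557^1*619^1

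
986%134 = 48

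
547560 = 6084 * 90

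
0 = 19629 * 0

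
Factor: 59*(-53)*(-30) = 2^1*3^1*5^1*53^1*59^1 = 93810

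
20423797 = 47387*431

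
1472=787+685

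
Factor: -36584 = -1*2^3*17^1*269^1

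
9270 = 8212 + 1058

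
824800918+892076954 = 1716877872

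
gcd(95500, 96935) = 5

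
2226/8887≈0.250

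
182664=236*774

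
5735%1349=339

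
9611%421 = 349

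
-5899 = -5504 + -395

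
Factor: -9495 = -1*3^2*5^1*211^1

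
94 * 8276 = 777944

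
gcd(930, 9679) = 1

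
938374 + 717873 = 1656247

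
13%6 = 1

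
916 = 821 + 95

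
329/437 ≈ 0.753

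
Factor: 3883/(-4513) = -1*11^1*353^1*4513^(-1)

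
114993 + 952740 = 1067733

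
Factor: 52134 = 2^1 * 3^1 * 8689^1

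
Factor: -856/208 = -1 * 2^(-1) * 13^(-1) * 107^1 = -107/26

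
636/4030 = 318/2015 ≈ 0.158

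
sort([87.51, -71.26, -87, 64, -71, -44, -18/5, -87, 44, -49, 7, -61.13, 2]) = [-87, -87, -71.26, -71, -61.13, -49, -44, -18/5, 2, 7, 44, 64, 87.51]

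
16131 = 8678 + 7453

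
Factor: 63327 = 3^1*11^1*19^1*101^1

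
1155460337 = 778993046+376467291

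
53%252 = 53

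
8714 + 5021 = 13735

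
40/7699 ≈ 0.00520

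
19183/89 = 215 + 48/89≈215.54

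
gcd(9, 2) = 1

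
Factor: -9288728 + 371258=-1 * 2^1 * 3^2 * 5^1 * 99083^1=-8917470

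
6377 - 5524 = 853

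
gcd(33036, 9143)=1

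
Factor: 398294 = 2^1*13^1*15319^1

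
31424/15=2094 + 14/15 ≈ 2094.93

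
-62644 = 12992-75636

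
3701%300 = 101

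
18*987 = 17766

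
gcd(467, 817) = 1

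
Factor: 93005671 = 11^1*41^1*206221^1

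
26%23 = 3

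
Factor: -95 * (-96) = 2^5 * 3^1 * 5^1 * 19^1 = 9120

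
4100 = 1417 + 2683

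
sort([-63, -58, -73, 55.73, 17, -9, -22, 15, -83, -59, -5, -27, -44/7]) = [-83, -73, -63, -59, -58, -27, -22, -9, -44/7, -5, 15, 17, 55.73]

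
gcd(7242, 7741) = 1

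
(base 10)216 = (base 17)cc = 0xd8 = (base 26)88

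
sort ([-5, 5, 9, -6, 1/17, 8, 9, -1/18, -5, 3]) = [-6, -5, -5, -1/18, 1/17, 3, 5, 8, 9, 9]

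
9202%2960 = 322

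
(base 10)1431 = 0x597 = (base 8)2627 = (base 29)1ka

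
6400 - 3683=2717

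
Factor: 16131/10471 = 3^1*19^1*37^(-1) = 57/37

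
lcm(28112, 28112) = 28112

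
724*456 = 330144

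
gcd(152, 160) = 8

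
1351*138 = 186438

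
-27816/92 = -302 - 8/23 ≈ -302.35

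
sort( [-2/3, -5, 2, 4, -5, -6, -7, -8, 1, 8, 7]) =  [-8, -7, -6, -5, -5, -2/3, 1, 2, 4, 7, 8]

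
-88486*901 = -79725886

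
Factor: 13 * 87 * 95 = 3^1 * 5^1 * 13^1 * 19^1 * 29^1 = 107445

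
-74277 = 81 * (-917) 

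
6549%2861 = 827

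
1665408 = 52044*32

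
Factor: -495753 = -1*3^1*257^1*643^1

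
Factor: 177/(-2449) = -1*3^1*31^(-1)*59^1*79^(-1)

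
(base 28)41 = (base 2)1110001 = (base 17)6b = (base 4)1301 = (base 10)113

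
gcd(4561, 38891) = 1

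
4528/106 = 42+38/53≈42.72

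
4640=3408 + 1232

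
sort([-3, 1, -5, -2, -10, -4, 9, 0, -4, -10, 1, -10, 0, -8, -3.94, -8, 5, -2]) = [-10, -10, -10, -8, -8, -5, -4, -4, -3.94, -3, -2, -2, 0, 0, 1, 1, 5, 9]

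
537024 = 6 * 89504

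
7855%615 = 475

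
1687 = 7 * 241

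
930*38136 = 35466480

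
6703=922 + 5781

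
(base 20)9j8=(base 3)12110201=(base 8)7624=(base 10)3988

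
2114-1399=715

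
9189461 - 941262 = 8248199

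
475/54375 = 19/2175 ≈ 0.00874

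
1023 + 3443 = 4466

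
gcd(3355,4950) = 55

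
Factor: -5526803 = -1*769^1*7187^1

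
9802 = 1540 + 8262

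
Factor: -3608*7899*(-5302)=2^4*3^1*11^2*41^1*241^1*2633^1=151104836784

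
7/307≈0.0228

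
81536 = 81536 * 1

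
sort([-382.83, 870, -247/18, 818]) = [-382.83, -247/18, 818, 870]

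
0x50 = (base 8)120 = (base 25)35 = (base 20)40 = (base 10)80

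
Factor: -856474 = -1*2^1*23^1*43^1*433^1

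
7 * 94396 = 660772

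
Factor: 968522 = 2^1*53^1*9137^1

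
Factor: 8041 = 11^1*17^1*43^1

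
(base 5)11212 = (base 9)1086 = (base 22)1ef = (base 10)807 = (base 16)327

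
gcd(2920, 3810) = 10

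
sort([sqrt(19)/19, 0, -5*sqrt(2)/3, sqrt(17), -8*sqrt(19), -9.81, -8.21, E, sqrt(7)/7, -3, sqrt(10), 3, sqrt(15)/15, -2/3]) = [-8*sqrt(19), -9.81, -8.21, -3, -5*sqrt(2)/3, -2/3, 0, sqrt(19)/19, sqrt(15)/15, sqrt(7)/7, E, 3, sqrt(10), sqrt(17)]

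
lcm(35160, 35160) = 35160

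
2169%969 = 231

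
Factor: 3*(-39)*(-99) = 3^4*11^1*13^1 = 11583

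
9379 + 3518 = 12897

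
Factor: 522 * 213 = 2^1 * 3^3 * 29^1 * 71^1 = 111186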